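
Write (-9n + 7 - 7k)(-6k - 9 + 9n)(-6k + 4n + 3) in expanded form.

(-9n + 7 - 7k)(-6k - 9 + 9n)(-6k + 4n + 3)
= (54kn + 81n - 81n^2 - 42k - 63 + 63n + 42k^2 + 63k - 63kn)(-6k + 4n + 3)    [distributive law]
= (-9kn + 144n - 81n^2 + 21k - 63 + 42k^2)(-6k + 4n + 3)    [combine like terms]
= 54k^2n - 36kn^2 - 27kn - 864kn + 576n^2 + 432n + 486kn^2 - 324n^3 - 243n^2 - 126k^2 + 84kn + 63k + 378k - 252n - 189 - 252k^3 + 168k^2n + 126k^2    [distributive law]
= 222k^2n + 450kn^2 - 807kn + 333n^2 + 180n - 324n^3 + 441k - 189 - 252k^3    [combine like terms]

222k^2n + 450kn^2 - 807kn + 333n^2 + 180n - 324n^3 + 441k - 189 - 252k^3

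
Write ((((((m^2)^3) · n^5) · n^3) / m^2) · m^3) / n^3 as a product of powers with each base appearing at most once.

((((((m^2)^3) · n^5) · n^3) / m^2) · m^3) / n^3
= ((((m^6 · n^5) · n^3) / m^2) · m^3) / n^3    [power of a power]
= m^7n^5    [quotient of powers; product of powers]

m^7n^5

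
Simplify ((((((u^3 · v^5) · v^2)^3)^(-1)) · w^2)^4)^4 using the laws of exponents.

((((((u^3 · v^5) · v^2)^3)^(-1)) · w^2)^4)^4
= (((((u^3 · v^5) · v^2)^3)^(-1)) · w^2)^16    [power of a power]
= (((((u^3 · v^5) · v^2)^3)^(-1))^16) · ((w^2)^16)    [power of a product]
= ((((u^3 · v^5) · v^2)^3)^(-16)) · ((w^2)^16)    [power of a power]
= (((u^3 · v^5) · v^2)^(-48)) · ((w^2)^16)    [power of a power]
= (((u^3 · v^5)^(-48)) · ((v^2)^(-48))) · ((w^2)^16)    [power of a product]
= ((((u^3)^(-48)) · ((v^5)^(-48))) · ((v^2)^(-48))) · ((w^2)^16)    [power of a product]
= ((u^(-144) · ((v^5)^(-48))) · ((v^2)^(-48))) · ((w^2)^16)    [power of a power]
= ((u^(-144) · v^(-240)) · ((v^2)^(-48))) · ((w^2)^16)    [power of a power]
= ((u^(-144) · v^(-240)) · v^(-96)) · ((w^2)^16)    [power of a power]
= ((u^(-144) · v^(-240)) · v^(-96)) · w^32    [power of a power]
= u^(-144)v^(-336)w^32    [product of powers]

u^(-144)v^(-336)w^32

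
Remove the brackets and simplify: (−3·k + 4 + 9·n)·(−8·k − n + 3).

(−3·k + 4 + 9·n)·(−8·k − n + 3)
= 24·k² + 3·k·n − 9·k − 32·k − 4·n + 12 − 72·k·n − 9·n² + 27·n    [distributive law]
= 24·k² − 69·k·n − 41·k + 23·n + 12 − 9·n²    [combine like terms]

24·k² − 69·k·n − 41·k + 23·n + 12 − 9·n²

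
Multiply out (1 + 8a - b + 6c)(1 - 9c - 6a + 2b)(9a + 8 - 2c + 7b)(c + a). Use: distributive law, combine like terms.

(1 + 8a - b + 6c)(1 - 9c - 6a + 2b)(9a + 8 - 2c + 7b)(c + a)
= (1 - 9c - 6a + 2b + 8a - 72ac - 48a^2 + 16ab - b + 9bc + 6ab - 2b^2 + 6c - 54c^2 - 36ac + 12bc)(9a + 8 - 2c + 7b)(c + a)    [distributive law]
= (1 - 3c + 2a + b - 108ac - 48a^2 + 22ab + 21bc - 2b^2 - 54c^2)(9a + 8 - 2c + 7b)(c + a)    [combine like terms]
= (9a + 8 - 2c + 7b - 27ac - 24c + 6c^2 - 21bc + 18a^2 + 16a - 4ac + 14ab + 9ab + 8b - 2bc + 7b^2 - 972a^2c - 864ac + 216ac^2 - 756abc - 432a^3 - 384a^2 + 96a^2c - 336a^2b + 198a^2b + 176ab - 44abc + 154ab^2 + 189abc + 168bc - 42bc^2 + 147b^2c - 18ab^2 - 16b^2 + 4b^2c - 14b^3 - 486ac^2 - 432c^2 + 108c^3 - 378bc^2)(c + a)    [distributive law]
= (25a + 8 - 26c + 15b - 895ac - 426c^2 + 145bc - 366a^2 + 199ab - 9b^2 - 876a^2c - 270ac^2 - 611abc - 432a^3 - 138a^2b + 136ab^2 - 420bc^2 + 151b^2c - 14b^3 + 108c^3)(c + a)    [combine like terms]
= 25ac + 25a^2 + 8c + 8a - 26c^2 - 26ac + 15bc + 15ab - 895ac^2 - 895a^2c - 426c^3 - 426ac^2 + 145bc^2 + 145abc - 366a^2c - 366a^3 + 199abc + 199a^2b - 9b^2c - 9ab^2 - 876a^2c^2 - 876a^3c - 270ac^3 - 270a^2c^2 - 611abc^2 - 611a^2bc - 432a^3c - 432a^4 - 138a^2bc - 138a^3b + 136ab^2c + 136a^2b^2 - 420bc^3 - 420abc^2 + 151b^2c^2 + 151ab^2c - 14b^3c - 14ab^3 + 108c^4 + 108ac^3    [distributive law]
= -ac + 25a^2 + 8c + 8a - 26c^2 + 15bc + 15ab - 1321ac^2 - 1261a^2c - 426c^3 + 145bc^2 + 344abc - 366a^3 + 199a^2b - 9b^2c - 9ab^2 - 1146a^2c^2 - 1308a^3c - 162ac^3 - 1031abc^2 - 749a^2bc - 432a^4 - 138a^3b + 287ab^2c + 136a^2b^2 - 420bc^3 + 151b^2c^2 - 14b^3c - 14ab^3 + 108c^4    [combine like terms]

-ac + 25a^2 + 8c + 8a - 26c^2 + 15bc + 15ab - 1321ac^2 - 1261a^2c - 426c^3 + 145bc^2 + 344abc - 366a^3 + 199a^2b - 9b^2c - 9ab^2 - 1146a^2c^2 - 1308a^3c - 162ac^3 - 1031abc^2 - 749a^2bc - 432a^4 - 138a^3b + 287ab^2c + 136a^2b^2 - 420bc^3 + 151b^2c^2 - 14b^3c - 14ab^3 + 108c^4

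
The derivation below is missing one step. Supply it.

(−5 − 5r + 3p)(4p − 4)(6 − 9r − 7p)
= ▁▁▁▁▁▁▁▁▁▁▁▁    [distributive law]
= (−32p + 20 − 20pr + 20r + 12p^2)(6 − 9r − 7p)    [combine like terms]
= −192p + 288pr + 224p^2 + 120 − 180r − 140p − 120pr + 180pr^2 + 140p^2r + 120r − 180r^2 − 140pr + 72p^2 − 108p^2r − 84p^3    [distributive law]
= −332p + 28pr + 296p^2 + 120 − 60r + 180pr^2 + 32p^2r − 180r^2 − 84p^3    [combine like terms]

Applying distributive law to the line above:

(−20p + 20 − 20pr + 20r + 12p^2 − 12p)(6 − 9r − 7p)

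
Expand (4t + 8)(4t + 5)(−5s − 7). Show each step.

−80st^2 − 112t^2 − 260st − 364t − 200s − 280

(4t + 8)(4t + 5)(−5s − 7)
= (16t^2 + 20t + 32t + 40)(−5s − 7)    [distributive law]
= (16t^2 + 52t + 40)(−5s − 7)    [combine like terms]
= −80st^2 − 112t^2 − 260st − 364t − 200s − 280    [distributive law]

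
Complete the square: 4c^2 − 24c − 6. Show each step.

4(c − 3)^2 − 42

4c^2 − 24c − 6
= 4(c^2 − 6c) − 6    [factor out 4 from the c-terms]
= 4(c^2 − 6c + 9 − 9) − 6    [add and subtract 9 inside the bracket]
= 4(c − 3)^2 − 36 − 6    [perfect-square identity]
= 4(c − 3)^2 − 42    [combine constants]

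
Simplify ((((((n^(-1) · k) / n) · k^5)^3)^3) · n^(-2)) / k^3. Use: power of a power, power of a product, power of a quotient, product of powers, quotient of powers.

k^51·n^(-20)

((((((n^(-1) · k) / n) · k^5)^3)^3) · n^(-2)) / k^3
= (((((n^(-1) · k) / n) · k^5)^9) · n^(-2)) / k^3    [power of a power]
= (((((n^(-1) · k) / n)^9) · ((k^5)^9)) · n^(-2)) / k^3    [power of a product]
= (((((n^(-1) · k)^9) / (n^9)) · ((k^5)^9)) · n^(-2)) / k^3    [power of a quotient]
= ((((((n^(-1))^9) · (k^9)) / (n^9)) · ((k^5)^9)) · n^(-2)) / k^3    [power of a product]
= ((((n^(-9) · (k^9)) / (n^9)) · ((k^5)^9)) · n^(-2)) / k^3    [power of a power]
= ((((n^(-9) · k^9) / n^9) · k^45) · n^(-2)) / k^3    [power of a power]
= k^51·n^(-20)    [quotient of powers; product of powers]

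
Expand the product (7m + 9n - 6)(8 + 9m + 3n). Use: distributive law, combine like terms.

(7m + 9n - 6)(8 + 9m + 3n)
= 56m + 63m^2 + 21mn + 72n + 81mn + 27n^2 - 48 - 54m - 18n    [distributive law]
= 2m + 63m^2 + 102mn + 54n + 27n^2 - 48    [combine like terms]

2m + 63m^2 + 102mn + 54n + 27n^2 - 48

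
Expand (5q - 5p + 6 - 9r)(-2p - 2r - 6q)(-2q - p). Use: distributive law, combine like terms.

-10pq^2 - 40p^2q - 88q^2r - 100pqr + 60q^3 - 10p^3 - 28p^2r + 60pq + 12p^2 + 24qr + 12pr + 72q^2 - 36qr^2 - 18pr^2

(5q - 5p + 6 - 9r)(-2p - 2r - 6q)(-2q - p)
= (-10pq - 10qr - 30q^2 + 10p^2 + 10pr + 30pq - 12p - 12r - 36q + 18pr + 18r^2 + 54qr)(-2q - p)    [distributive law]
= (20pq + 44qr - 30q^2 + 10p^2 + 28pr - 12p - 12r - 36q + 18r^2)(-2q - p)    [combine like terms]
= -40pq^2 - 20p^2q - 88q^2r - 44pqr + 60q^3 + 30pq^2 - 20p^2q - 10p^3 - 56pqr - 28p^2r + 24pq + 12p^2 + 24qr + 12pr + 72q^2 + 36pq - 36qr^2 - 18pr^2    [distributive law]
= -10pq^2 - 40p^2q - 88q^2r - 100pqr + 60q^3 - 10p^3 - 28p^2r + 60pq + 12p^2 + 24qr + 12pr + 72q^2 - 36qr^2 - 18pr^2    [combine like terms]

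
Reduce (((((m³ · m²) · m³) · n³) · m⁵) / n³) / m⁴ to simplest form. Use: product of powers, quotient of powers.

(((((m³ · m²) · m³) · n³) · m⁵) / n³) / m⁴
= ((((m⁵ · m³) · n³) · m⁵) / n³) / m⁴    [product of powers]
= (((m⁸ · n³) · m⁵) / n³) / m⁴    [product of powers]
= m⁹    [quotient of powers; product of powers]

m⁹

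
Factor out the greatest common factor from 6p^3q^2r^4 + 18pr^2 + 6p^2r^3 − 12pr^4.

6pr^2(p^2q^2r^2 + 3 + pr − 2r^2)

6p^3q^2r^4 + 18pr^2 + 6p^2r^3 − 12pr^4
= 6(p^3q^2r^4 + 3pr^2 + p^2r^3 − 2pr^4)    [factor out 6]
= 6pr^2(p^2q^2r^2 + 3 + pr − 2r^2)    [factor out pr^2]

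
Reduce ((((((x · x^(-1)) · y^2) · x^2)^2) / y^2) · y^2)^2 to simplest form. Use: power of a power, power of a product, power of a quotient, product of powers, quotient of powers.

((((((x · x^(-1)) · y^2) · x^2)^2) / y^2) · y^2)^2
= ((((((x · x^(-1)) · y^2) · x^2)^2) / y^2)^2) · ((y^2)^2)    [power of a product]
= ((((((x · x^(-1)) · y^2) · x^2)^2)^2) / ((y^2)^2)) · ((y^2)^2)    [power of a quotient]
= (((((x · x^(-1)) · y^2) · x^2)^4) / ((y^2)^2)) · ((y^2)^2)    [power of a power]
= (((((x · x^(-1)) · y^2)^4) · ((x^2)^4)) / ((y^2)^2)) · ((y^2)^2)    [power of a product]
= (((((x · x^(-1))^4) · ((y^2)^4)) · ((x^2)^4)) / ((y^2)^2)) · ((y^2)^2)    [power of a product]
= (((((x^4) · ((x^(-1))^4)) · ((y^2)^4)) · ((x^2)^4)) / ((y^2)^2)) · ((y^2)^2)    [power of a product]
= ((((x^4 · x^(-4)) · ((y^2)^4)) · ((x^2)^4)) / ((y^2)^2)) · ((y^2)^2)    [power of a power]
= (((x^0 · ((y^2)^4)) · ((x^2)^4)) / ((y^2)^2)) · ((y^2)^2)    [product of powers]
= (((x^0 · y^8) · ((x^2)^4)) / ((y^2)^2)) · ((y^2)^2)    [power of a power]
= (((x^0 · y^8) · x^8) / ((y^2)^2)) · ((y^2)^2)    [power of a power]
= (((x^0 · y^8) · x^8) / y^4) · ((y^2)^2)    [power of a power]
= (((x^0 · y^8) · x^8) / y^4) · y^4    [power of a power]
= x^8·y^8    [quotient of powers; product of powers]

x^8·y^8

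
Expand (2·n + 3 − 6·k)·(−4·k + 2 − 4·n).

(2·n + 3 − 6·k)·(−4·k + 2 − 4·n)
= −8·k·n + 4·n − 8·n^2 − 12·k + 6 − 12·n + 24·k^2 − 12·k + 24·k·n    [distributive law]
= 16·k·n − 8·n − 8·n^2 − 24·k + 6 + 24·k^2    [combine like terms]

16·k·n − 8·n − 8·n^2 − 24·k + 6 + 24·k^2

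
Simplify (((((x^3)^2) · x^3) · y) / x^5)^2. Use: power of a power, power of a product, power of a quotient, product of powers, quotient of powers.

(((((x^3)^2) · x^3) · y) / x^5)^2
= (((((x^3)^2) · x^3) · y)^2) / ((x^5)^2)    [power of a quotient]
= (((((x^3)^2) · x^3)^2) · (y^2)) / ((x^5)^2)    [power of a product]
= (((((x^3)^2)^2) · ((x^3)^2)) · (y^2)) / ((x^5)^2)    [power of a product]
= ((((x^3)^4) · ((x^3)^2)) · (y^2)) / ((x^5)^2)    [power of a power]
= ((x^12 · ((x^3)^2)) · (y^2)) / ((x^5)^2)    [power of a power]
= ((x^12 · x^6) · (y^2)) / ((x^5)^2)    [power of a power]
= (x^18 · (y^2)) / ((x^5)^2)    [product of powers]
= (x^18 · y^2) / x^10    [power of a power]
= x^8y^2    [quotient of powers]

x^8y^2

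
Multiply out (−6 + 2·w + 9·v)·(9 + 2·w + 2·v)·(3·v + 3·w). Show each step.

−162·v − 162·w + 225·v·w + 18·w² + 207·v² + 78·v·w² + 12·w³ + 120·v²·w + 54·v³

(−6 + 2·w + 9·v)·(9 + 2·w + 2·v)·(3·v + 3·w)
= (−54 − 12·w − 12·v + 18·w + 4·w² + 4·v·w + 81·v + 18·v·w + 18·v²)·(3·v + 3·w)    [distributive law]
= (−54 + 6·w + 69·v + 4·w² + 22·v·w + 18·v²)·(3·v + 3·w)    [combine like terms]
= −162·v − 162·w + 18·v·w + 18·w² + 207·v² + 207·v·w + 12·v·w² + 12·w³ + 66·v²·w + 66·v·w² + 54·v³ + 54·v²·w    [distributive law]
= −162·v − 162·w + 225·v·w + 18·w² + 207·v² + 78·v·w² + 12·w³ + 120·v²·w + 54·v³    [combine like terms]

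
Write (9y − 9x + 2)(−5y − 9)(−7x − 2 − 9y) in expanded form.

−90xy² + 909y² + 405y³ − 182xy + 344y − 315x²y − 567x² − 36x + 36

(9y − 9x + 2)(−5y − 9)(−7x − 2 − 9y)
= (−45y² − 81y + 45xy + 81x − 10y − 18)(−7x − 2 − 9y)    [distributive law]
= (−45y² − 91y + 45xy + 81x − 18)(−7x − 2 − 9y)    [combine like terms]
= 315xy² + 90y² + 405y³ + 637xy + 182y + 819y² − 315x²y − 90xy − 405xy² − 567x² − 162x − 729xy + 126x + 36 + 162y    [distributive law]
= −90xy² + 909y² + 405y³ − 182xy + 344y − 315x²y − 567x² − 36x + 36    [combine like terms]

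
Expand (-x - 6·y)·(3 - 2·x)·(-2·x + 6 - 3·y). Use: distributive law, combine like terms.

18·x^2 - 18·x + 117·x·y - 4·x^3 - 30·x^2·y - 108·y + 54·y^2 - 36·x·y^2

(-x - 6·y)·(3 - 2·x)·(-2·x + 6 - 3·y)
= (-3·x + 2·x^2 - 18·y + 12·x·y)·(-2·x + 6 - 3·y)    [distributive law]
= 6·x^2 - 18·x + 9·x·y - 4·x^3 + 12·x^2 - 6·x^2·y + 36·x·y - 108·y + 54·y^2 - 24·x^2·y + 72·x·y - 36·x·y^2    [distributive law]
= 18·x^2 - 18·x + 117·x·y - 4·x^3 - 30·x^2·y - 108·y + 54·y^2 - 36·x·y^2    [combine like terms]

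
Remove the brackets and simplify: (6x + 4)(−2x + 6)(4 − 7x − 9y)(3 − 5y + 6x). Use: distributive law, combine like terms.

−1068x^2 + 32x^2y − 1212x^3 + 228x^3y + 504x^4 − 540x^2y^2 + 408x − 1772xy + 1260xy^2 + 288 − 1128y + 1080y^2

(6x + 4)(−2x + 6)(4 − 7x − 9y)(3 − 5y + 6x)
= (−12x^2 + 36x − 8x + 24)(4 − 7x − 9y)(3 − 5y + 6x)    [distributive law]
= (−12x^2 + 28x + 24)(4 − 7x − 9y)(3 − 5y + 6x)    [combine like terms]
= (−48x^2 + 84x^3 + 108x^2y + 112x − 196x^2 − 252xy + 96 − 168x − 216y)(3 − 5y + 6x)    [distributive law]
= (−244x^2 + 84x^3 + 108x^2y − 56x − 252xy + 96 − 216y)(3 − 5y + 6x)    [combine like terms]
= −732x^2 + 1220x^2y − 1464x^3 + 252x^3 − 420x^3y + 504x^4 + 324x^2y − 540x^2y^2 + 648x^3y − 168x + 280xy − 336x^2 − 756xy + 1260xy^2 − 1512x^2y + 288 − 480y + 576x − 648y + 1080y^2 − 1296xy    [distributive law]
= −1068x^2 + 32x^2y − 1212x^3 + 228x^3y + 504x^4 − 540x^2y^2 + 408x − 1772xy + 1260xy^2 + 288 − 1128y + 1080y^2    [combine like terms]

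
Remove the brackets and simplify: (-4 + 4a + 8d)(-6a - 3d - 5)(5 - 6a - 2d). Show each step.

(-4 + 4a + 8d)(-6a - 3d - 5)(5 - 6a - 2d)
= (24a + 12d + 20 - 24a^2 - 12ad - 20a - 48ad - 24d^2 - 40d)(5 - 6a - 2d)    [distributive law]
= (4a - 28d + 20 - 24a^2 - 60ad - 24d^2)(5 - 6a - 2d)    [combine like terms]
= 20a - 24a^2 - 8ad - 140d + 168ad + 56d^2 + 100 - 120a - 40d - 120a^2 + 144a^3 + 48a^2d - 300ad + 360a^2d + 120ad^2 - 120d^2 + 144ad^2 + 48d^3    [distributive law]
= -100a - 144a^2 - 140ad - 180d - 64d^2 + 100 + 144a^3 + 408a^2d + 264ad^2 + 48d^3    [combine like terms]

-100a - 144a^2 - 140ad - 180d - 64d^2 + 100 + 144a^3 + 408a^2d + 264ad^2 + 48d^3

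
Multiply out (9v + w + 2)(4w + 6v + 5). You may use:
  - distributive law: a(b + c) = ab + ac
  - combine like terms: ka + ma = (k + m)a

42vw + 54v^2 + 57v + 4w^2 + 13w + 10

(9v + w + 2)(4w + 6v + 5)
= 36vw + 54v^2 + 45v + 4w^2 + 6vw + 5w + 8w + 12v + 10    [distributive law]
= 42vw + 54v^2 + 57v + 4w^2 + 13w + 10    [combine like terms]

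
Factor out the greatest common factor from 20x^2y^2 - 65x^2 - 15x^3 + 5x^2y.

5x^2(4y^2 - 13 - 3x + y)

20x^2y^2 - 65x^2 - 15x^3 + 5x^2y
= 5(4x^2y^2 - 13x^2 - 3x^3 + x^2y)    [factor out 5]
= 5x^2(4y^2 - 13 - 3x + y)    [factor out x^2]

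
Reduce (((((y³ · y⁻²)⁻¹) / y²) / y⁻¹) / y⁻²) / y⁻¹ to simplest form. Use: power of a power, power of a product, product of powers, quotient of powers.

y

(((((y³ · y⁻²)⁻¹) / y²) / y⁻¹) / y⁻²) / y⁻¹
= ((((((y³)⁻¹) · ((y⁻²)⁻¹)) / y²) / y⁻¹) / y⁻²) / y⁻¹    [power of a product]
= ((((y⁻³ · ((y⁻²)⁻¹)) / y²) / y⁻¹) / y⁻²) / y⁻¹    [power of a power]
= ((((y⁻³ · y²) / y²) / y⁻¹) / y⁻²) / y⁻¹    [power of a power]
= (((y⁻¹ / y²) / y⁻¹) / y⁻²) / y⁻¹    [product of powers]
= ((y⁻³ / y⁻¹) / y⁻²) / y⁻¹    [quotient of powers]
= (y⁻² / y⁻²) / y⁻¹    [quotient of powers]
= y⁰ / y⁻¹    [quotient of powers]
= y    [quotient of powers]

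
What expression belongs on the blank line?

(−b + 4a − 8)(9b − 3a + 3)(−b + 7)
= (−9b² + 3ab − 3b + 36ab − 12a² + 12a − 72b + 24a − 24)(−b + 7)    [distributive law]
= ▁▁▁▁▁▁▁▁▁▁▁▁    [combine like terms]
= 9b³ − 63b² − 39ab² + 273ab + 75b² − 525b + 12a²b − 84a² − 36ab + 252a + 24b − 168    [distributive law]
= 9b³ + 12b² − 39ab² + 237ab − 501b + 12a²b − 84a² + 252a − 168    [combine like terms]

By combine like terms:

(−9b² + 39ab − 75b − 12a² + 36a − 24)(−b + 7)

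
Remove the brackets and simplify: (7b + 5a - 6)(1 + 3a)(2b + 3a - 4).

(7b + 5a - 6)(1 + 3a)(2b + 3a - 4)
= (7b + 21ab + 5a + 15a^2 - 6 - 18a)(2b + 3a - 4)    [distributive law]
= (7b + 21ab - 13a + 15a^2 - 6)(2b + 3a - 4)    [combine like terms]
= 14b^2 + 21ab - 28b + 42ab^2 + 63a^2b - 84ab - 26ab - 39a^2 + 52a + 30a^2b + 45a^3 - 60a^2 - 12b - 18a + 24    [distributive law]
= 14b^2 - 89ab - 40b + 42ab^2 + 93a^2b - 99a^2 + 34a + 45a^3 + 24    [combine like terms]

14b^2 - 89ab - 40b + 42ab^2 + 93a^2b - 99a^2 + 34a + 45a^3 + 24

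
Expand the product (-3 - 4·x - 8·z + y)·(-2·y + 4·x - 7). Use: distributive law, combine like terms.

-y + 16·x + 21 + 12·x·y - 16·x^2 + 16·y·z - 32·x·z + 56·z - 2·y^2

(-3 - 4·x - 8·z + y)·(-2·y + 4·x - 7)
= 6·y - 12·x + 21 + 8·x·y - 16·x^2 + 28·x + 16·y·z - 32·x·z + 56·z - 2·y^2 + 4·x·y - 7·y    [distributive law]
= -y + 16·x + 21 + 12·x·y - 16·x^2 + 16·y·z - 32·x·z + 56·z - 2·y^2    [combine like terms]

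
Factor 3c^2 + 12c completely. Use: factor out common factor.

3c^2 + 12c
= 3(c^2 + 4c)    [factor out 3]
= 3c(c + 4)    [factor out c]

3c(c + 4)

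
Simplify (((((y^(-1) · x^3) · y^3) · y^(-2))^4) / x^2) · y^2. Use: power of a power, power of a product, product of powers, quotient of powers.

x^10y^2

(((((y^(-1) · x^3) · y^3) · y^(-2))^4) / x^2) · y^2
= (((((y^(-1) · x^3) · y^3)^4) · ((y^(-2))^4)) / x^2) · y^2    [power of a product]
= (((((y^(-1) · x^3)^4) · ((y^3)^4)) · ((y^(-2))^4)) / x^2) · y^2    [power of a product]
= ((((((y^(-1))^4) · ((x^3)^4)) · ((y^3)^4)) · ((y^(-2))^4)) / x^2) · y^2    [power of a product]
= ((((y^(-4) · ((x^3)^4)) · ((y^3)^4)) · ((y^(-2))^4)) / x^2) · y^2    [power of a power]
= ((((y^(-4) · x^12) · ((y^3)^4)) · ((y^(-2))^4)) / x^2) · y^2    [power of a power]
= ((((y^(-4) · x^12) · y^12) · ((y^(-2))^4)) / x^2) · y^2    [power of a power]
= ((((y^(-4) · x^12) · y^12) · y^(-8)) / x^2) · y^2    [power of a power]
= x^10y^2    [quotient of powers; product of powers]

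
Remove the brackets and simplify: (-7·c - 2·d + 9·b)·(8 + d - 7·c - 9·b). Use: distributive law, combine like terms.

(-7·c - 2·d + 9·b)·(8 + d - 7·c - 9·b)
= -56·c - 7·c·d + 49·c^2 + 63·b·c - 16·d - 2·d^2 + 14·c·d + 18·b·d + 72·b + 9·b·d - 63·b·c - 81·b^2    [distributive law]
= -56·c + 7·c·d + 49·c^2 - 16·d - 2·d^2 + 27·b·d + 72·b - 81·b^2    [combine like terms]

-56·c + 7·c·d + 49·c^2 - 16·d - 2·d^2 + 27·b·d + 72·b - 81·b^2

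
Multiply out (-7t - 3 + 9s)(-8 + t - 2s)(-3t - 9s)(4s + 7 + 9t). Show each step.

-3189st^2 - 1761t^2 - 1284t^3 + 3159s^2t - 4185st + 30st^3 + 189t^4 - 1401s^2t^2 + 846s^3t - 504t + 3294s^2 - 1512s + 3510s^3 + 648s^4

(-7t - 3 + 9s)(-8 + t - 2s)(-3t - 9s)(4s + 7 + 9t)
= (56t - 7t^2 + 14st + 24 - 3t + 6s - 72s + 9st - 18s^2)(-3t - 9s)(4s + 7 + 9t)    [distributive law]
= (53t - 7t^2 + 23st + 24 - 66s - 18s^2)(-3t - 9s)(4s + 7 + 9t)    [combine like terms]
= (-159t^2 - 477st + 21t^3 + 63st^2 - 69st^2 - 207s^2t - 72t - 216s + 198st + 594s^2 + 54s^2t + 162s^3)(4s + 7 + 9t)    [distributive law]
= (-159t^2 - 279st + 21t^3 - 6st^2 - 153s^2t - 72t - 216s + 594s^2 + 162s^3)(4s + 7 + 9t)    [combine like terms]
= -636st^2 - 1113t^2 - 1431t^3 - 1116s^2t - 1953st - 2511st^2 + 84st^3 + 147t^3 + 189t^4 - 24s^2t^2 - 42st^2 - 54st^3 - 612s^3t - 1071s^2t - 1377s^2t^2 - 288st - 504t - 648t^2 - 864s^2 - 1512s - 1944st + 2376s^3 + 4158s^2 + 5346s^2t + 648s^4 + 1134s^3 + 1458s^3t    [distributive law]
= -3189st^2 - 1761t^2 - 1284t^3 + 3159s^2t - 4185st + 30st^3 + 189t^4 - 1401s^2t^2 + 846s^3t - 504t + 3294s^2 - 1512s + 3510s^3 + 648s^4    [combine like terms]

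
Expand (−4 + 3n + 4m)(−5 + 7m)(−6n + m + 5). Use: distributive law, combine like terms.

−195n − 220m + 100 + 378mn + 92m^2 + 90n^2 − 126mn^2 − 147m^2n + 28m^3

(−4 + 3n + 4m)(−5 + 7m)(−6n + m + 5)
= (20 − 28m − 15n + 21mn − 20m + 28m^2)(−6n + m + 5)    [distributive law]
= (20 − 48m − 15n + 21mn + 28m^2)(−6n + m + 5)    [combine like terms]
= −120n + 20m + 100 + 288mn − 48m^2 − 240m + 90n^2 − 15mn − 75n − 126mn^2 + 21m^2n + 105mn − 168m^2n + 28m^3 + 140m^2    [distributive law]
= −195n − 220m + 100 + 378mn + 92m^2 + 90n^2 − 126mn^2 − 147m^2n + 28m^3    [combine like terms]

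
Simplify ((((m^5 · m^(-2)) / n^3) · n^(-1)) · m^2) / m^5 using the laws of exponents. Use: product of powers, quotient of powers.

((((m^5 · m^(-2)) / n^3) · n^(-1)) · m^2) / m^5
= (((m^3 / n^3) · n^(-1)) · m^2) / m^5    [product of powers]
= n^(-4)    [quotient of powers; product of powers]

n^(-4)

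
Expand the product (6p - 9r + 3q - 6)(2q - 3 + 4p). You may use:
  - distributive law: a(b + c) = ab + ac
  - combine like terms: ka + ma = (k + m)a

(6p - 9r + 3q - 6)(2q - 3 + 4p)
= 12pq - 18p + 24p^2 - 18qr + 27r - 36pr + 6q^2 - 9q + 12pq - 12q + 18 - 24p    [distributive law]
= 24pq - 42p + 24p^2 - 18qr + 27r - 36pr + 6q^2 - 21q + 18    [combine like terms]

24pq - 42p + 24p^2 - 18qr + 27r - 36pr + 6q^2 - 21q + 18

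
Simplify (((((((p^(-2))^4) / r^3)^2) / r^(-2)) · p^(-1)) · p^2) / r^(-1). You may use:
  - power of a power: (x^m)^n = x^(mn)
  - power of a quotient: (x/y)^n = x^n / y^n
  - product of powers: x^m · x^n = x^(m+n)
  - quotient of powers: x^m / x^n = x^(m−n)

p^(-15)·r^(-3)

(((((((p^(-2))^4) / r^3)^2) / r^(-2)) · p^(-1)) · p^2) / r^(-1)
= (((((((p^(-2))^4)^2) / ((r^3)^2)) / r^(-2)) · p^(-1)) · p^2) / r^(-1)    [power of a quotient]
= ((((((p^(-2))^8) / ((r^3)^2)) / r^(-2)) · p^(-1)) · p^2) / r^(-1)    [power of a power]
= ((((p^(-16) / ((r^3)^2)) / r^(-2)) · p^(-1)) · p^2) / r^(-1)    [power of a power]
= ((((p^(-16) / r^6) / r^(-2)) · p^(-1)) · p^2) / r^(-1)    [power of a power]
= p^(-15)·r^(-3)    [quotient of powers; product of powers]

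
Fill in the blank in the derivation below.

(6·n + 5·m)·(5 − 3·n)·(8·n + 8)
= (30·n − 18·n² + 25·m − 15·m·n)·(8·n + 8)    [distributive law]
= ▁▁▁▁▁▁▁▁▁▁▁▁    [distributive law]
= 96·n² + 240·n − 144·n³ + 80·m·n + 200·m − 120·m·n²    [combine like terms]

By distributive law:

240·n² + 240·n − 144·n³ − 144·n² + 200·m·n + 200·m − 120·m·n² − 120·m·n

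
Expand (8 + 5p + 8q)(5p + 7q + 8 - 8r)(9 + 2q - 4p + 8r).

(8 + 5p + 8q)(5p + 7q + 8 - 8r)(9 + 2q - 4p + 8r)
= (40p + 56q + 64 - 64r + 25p² + 35pq + 40p - 40pr + 40pq + 56q² + 64q - 64qr)(9 + 2q - 4p + 8r)    [distributive law]
= (80p + 120q + 64 - 64r + 25p² + 75pq - 40pr + 56q² - 64qr)(9 + 2q - 4p + 8r)    [combine like terms]
= 720p + 160pq - 320p² + 640pr + 1080q + 240q² - 480pq + 960qr + 576 + 128q - 256p + 512r - 576r - 128qr + 256pr - 512r² + 225p² + 50p²q - 100p³ + 200p²r + 675pq + 150pq² - 300p²q + 600pqr - 360pr - 80pqr + 160p²r - 320pr² + 504q² + 112q³ - 224pq² + 448q²r - 576qr - 128q²r + 256pqr - 512qr²    [distributive law]
= 464p + 355pq - 95p² + 536pr + 1208q + 744q² + 256qr + 576 - 64r - 512r² - 250p²q - 100p³ + 360p²r - 74pq² + 776pqr - 320pr² + 112q³ + 320q²r - 512qr²    [combine like terms]

464p + 355pq - 95p² + 536pr + 1208q + 744q² + 256qr + 576 - 64r - 512r² - 250p²q - 100p³ + 360p²r - 74pq² + 776pqr - 320pr² + 112q³ + 320q²r - 512qr²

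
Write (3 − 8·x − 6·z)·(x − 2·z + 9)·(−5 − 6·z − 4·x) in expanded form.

(3 − 8·x − 6·z)·(x − 2·z + 9)·(−5 − 6·z − 4·x)
= (3·x − 6·z + 27 − 8·x^2 + 16·x·z − 72·x − 6·x·z + 12·z^2 − 54·z)·(−5 − 6·z − 4·x)    [distributive law]
= (−69·x − 60·z + 27 − 8·x^2 + 10·x·z + 12·z^2)·(−5 − 6·z − 4·x)    [combine like terms]
= 345·x + 414·x·z + 276·x^2 + 300·z + 360·z^2 + 240·x·z − 135 − 162·z − 108·x + 40·x^2 + 48·x^2·z + 32·x^3 − 50·x·z − 60·x·z^2 − 40·x^2·z − 60·z^2 − 72·z^3 − 48·x·z^2    [distributive law]
= 237·x + 604·x·z + 316·x^2 + 138·z + 300·z^2 − 135 + 8·x^2·z + 32·x^3 − 108·x·z^2 − 72·z^3    [combine like terms]

237·x + 604·x·z + 316·x^2 + 138·z + 300·z^2 − 135 + 8·x^2·z + 32·x^3 − 108·x·z^2 − 72·z^3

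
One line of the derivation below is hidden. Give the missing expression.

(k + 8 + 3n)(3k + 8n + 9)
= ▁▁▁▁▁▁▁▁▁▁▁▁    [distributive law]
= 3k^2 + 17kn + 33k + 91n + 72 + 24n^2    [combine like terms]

After distributive law, the bracketed line is:

3k^2 + 8kn + 9k + 24k + 64n + 72 + 9kn + 24n^2 + 27n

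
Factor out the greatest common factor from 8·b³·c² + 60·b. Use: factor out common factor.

4·b(2·b²·c² + 15)

8·b³·c² + 60·b
= 4(2·b³·c² + 15·b)    [factor out 4]
= 4·b(2·b²·c² + 15)    [factor out b]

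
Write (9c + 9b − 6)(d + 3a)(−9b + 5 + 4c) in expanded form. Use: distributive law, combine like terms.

(9c + 9b − 6)(d + 3a)(−9b + 5 + 4c)
= (9cd + 27ac + 9bd + 27ab − 6d − 18a)(−9b + 5 + 4c)    [distributive law]
= −81bcd + 45cd + 36c^2d − 243abc + 135ac + 108ac^2 − 81b^2d + 45bd + 36bcd − 243ab^2 + 135ab + 108abc + 54bd − 30d − 24cd + 162ab − 90a − 72ac    [distributive law]
= −45bcd + 21cd + 36c^2d − 135abc + 63ac + 108ac^2 − 81b^2d + 99bd − 243ab^2 + 297ab − 30d − 90a    [combine like terms]

−45bcd + 21cd + 36c^2d − 135abc + 63ac + 108ac^2 − 81b^2d + 99bd − 243ab^2 + 297ab − 30d − 90a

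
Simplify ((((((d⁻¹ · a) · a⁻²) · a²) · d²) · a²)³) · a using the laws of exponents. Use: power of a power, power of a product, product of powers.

((((((d⁻¹ · a) · a⁻²) · a²) · d²) · a²)³) · a
= ((((((d⁻¹ · a) · a⁻²) · a²) · d²)³) · ((a²)³)) · a    [power of a product]
= ((((((d⁻¹ · a) · a⁻²) · a²)³) · ((d²)³)) · ((a²)³)) · a    [power of a product]
= ((((((d⁻¹ · a) · a⁻²)³) · ((a²)³)) · ((d²)³)) · ((a²)³)) · a    [power of a product]
= ((((((d⁻¹ · a)³) · ((a⁻²)³)) · ((a²)³)) · ((d²)³)) · ((a²)³)) · a    [power of a product]
= (((((((d⁻¹)³) · (a³)) · ((a⁻²)³)) · ((a²)³)) · ((d²)³)) · ((a²)³)) · a    [power of a product]
= (((((d⁻³ · (a³)) · ((a⁻²)³)) · ((a²)³)) · ((d²)³)) · ((a²)³)) · a    [power of a power]
= (((((d⁻³ · a³) · a⁻⁶) · ((a²)³)) · ((d²)³)) · ((a²)³)) · a    [power of a power]
= (((((d⁻³ · a³) · a⁻⁶) · a⁶) · ((d²)³)) · ((a²)³)) · a    [power of a power]
= (((((d⁻³ · a³) · a⁻⁶) · a⁶) · d⁶) · ((a²)³)) · a    [power of a power]
= (((((d⁻³ · a³) · a⁻⁶) · a⁶) · d⁶) · a⁶) · a    [power of a power]
= a¹⁰d³    [product of powers]

a¹⁰d³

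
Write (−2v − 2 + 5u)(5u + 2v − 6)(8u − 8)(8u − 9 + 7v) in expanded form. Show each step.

−256u²v² + 992uv² − 224uv³ − 736v² + 224v³ − 3128u²v + 1824uv − 96v − 5960u³ + 8008u² − 4512u + 864 + 1600u⁴ + 1400u³v

(−2v − 2 + 5u)(5u + 2v − 6)(8u − 8)(8u − 9 + 7v)
= (−10uv − 4v² + 12v − 10u − 4v + 12 + 25u² + 10uv − 30u)(8u − 8)(8u − 9 + 7v)    [distributive law]
= (−4v² + 8v − 40u + 12 + 25u²)(8u − 8)(8u − 9 + 7v)    [combine like terms]
= (−32uv² + 32v² + 64uv − 64v − 320u² + 320u + 96u − 96 + 200u³ − 200u²)(8u − 9 + 7v)    [distributive law]
= (−32uv² + 32v² + 64uv − 64v − 520u² + 416u − 96 + 200u³)(8u − 9 + 7v)    [combine like terms]
= −256u²v² + 288uv² − 224uv³ + 256uv² − 288v² + 224v³ + 512u²v − 576uv + 448uv² − 512uv + 576v − 448v² − 4160u³ + 4680u² − 3640u²v + 3328u² − 3744u + 2912uv − 768u + 864 − 672v + 1600u⁴ − 1800u³ + 1400u³v    [distributive law]
= −256u²v² + 992uv² − 224uv³ − 736v² + 224v³ − 3128u²v + 1824uv − 96v − 5960u³ + 8008u² − 4512u + 864 + 1600u⁴ + 1400u³v    [combine like terms]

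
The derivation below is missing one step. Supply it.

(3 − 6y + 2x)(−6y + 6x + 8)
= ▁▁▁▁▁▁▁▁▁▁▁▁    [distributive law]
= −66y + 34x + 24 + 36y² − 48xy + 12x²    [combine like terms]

By distributive law:

−18y + 18x + 24 + 36y² − 36xy − 48y − 12xy + 12x² + 16x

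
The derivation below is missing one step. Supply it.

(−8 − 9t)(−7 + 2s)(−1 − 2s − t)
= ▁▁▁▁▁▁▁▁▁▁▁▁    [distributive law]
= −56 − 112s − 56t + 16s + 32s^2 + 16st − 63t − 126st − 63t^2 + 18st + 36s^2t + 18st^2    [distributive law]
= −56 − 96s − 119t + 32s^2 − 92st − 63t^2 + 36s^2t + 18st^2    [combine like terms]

By distributive law:

(56 − 16s + 63t − 18st)(−1 − 2s − t)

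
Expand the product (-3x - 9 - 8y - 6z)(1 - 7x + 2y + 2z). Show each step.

(-3x - 9 - 8y - 6z)(1 - 7x + 2y + 2z)
= -3x + 21x^2 - 6xy - 6xz - 9 + 63x - 18y - 18z - 8y + 56xy - 16y^2 - 16yz - 6z + 42xz - 12yz - 12z^2    [distributive law]
= 60x + 21x^2 + 50xy + 36xz - 9 - 26y - 24z - 16y^2 - 28yz - 12z^2    [combine like terms]

60x + 21x^2 + 50xy + 36xz - 9 - 26y - 24z - 16y^2 - 28yz - 12z^2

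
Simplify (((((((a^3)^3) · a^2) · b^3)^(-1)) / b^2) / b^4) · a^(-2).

(((((((a^3)^3) · a^2) · b^3)^(-1)) / b^2) / b^4) · a^(-2)
= (((((((a^3)^3) · a^2)^(-1)) · ((b^3)^(-1))) / b^2) / b^4) · a^(-2)    [power of a product]
= (((((((a^3)^3)^(-1)) · ((a^2)^(-1))) · ((b^3)^(-1))) / b^2) / b^4) · a^(-2)    [power of a product]
= ((((((a^3)^(-3)) · ((a^2)^(-1))) · ((b^3)^(-1))) / b^2) / b^4) · a^(-2)    [power of a power]
= ((((a^(-9) · ((a^2)^(-1))) · ((b^3)^(-1))) / b^2) / b^4) · a^(-2)    [power of a power]
= ((((a^(-9) · a^(-2)) · ((b^3)^(-1))) / b^2) / b^4) · a^(-2)    [power of a power]
= (((a^(-11) · ((b^3)^(-1))) / b^2) / b^4) · a^(-2)    [product of powers]
= (((a^(-11) · b^(-3)) / b^2) / b^4) · a^(-2)    [power of a power]
= a^(-13)b^(-9)    [quotient of powers; product of powers]

a^(-13)b^(-9)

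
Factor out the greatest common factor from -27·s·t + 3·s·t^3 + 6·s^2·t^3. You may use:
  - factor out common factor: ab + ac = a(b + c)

3·s·t(-9 + t^2 + 2·s·t^2)

-27·s·t + 3·s·t^3 + 6·s^2·t^3
= 3(-9·s·t + s·t^3 + 2·s^2·t^3)    [factor out 3]
= 3·s·t(-9 + t^2 + 2·s·t^2)    [factor out s·t]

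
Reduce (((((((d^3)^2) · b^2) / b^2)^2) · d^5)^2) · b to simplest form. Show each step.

bd^34

(((((((d^3)^2) · b^2) / b^2)^2) · d^5)^2) · b
= (((((((d^3)^2) · b^2) / b^2)^2)^2) · ((d^5)^2)) · b    [power of a product]
= ((((((d^3)^2) · b^2) / b^2)^4) · ((d^5)^2)) · b    [power of a power]
= ((((((d^3)^2) · b^2)^4) / ((b^2)^4)) · ((d^5)^2)) · b    [power of a quotient]
= ((((((d^3)^2)^4) · ((b^2)^4)) / ((b^2)^4)) · ((d^5)^2)) · b    [power of a product]
= (((((d^3)^8) · ((b^2)^4)) / ((b^2)^4)) · ((d^5)^2)) · b    [power of a power]
= (((d^24 · ((b^2)^4)) / ((b^2)^4)) · ((d^5)^2)) · b    [power of a power]
= (((d^24 · b^8) / ((b^2)^4)) · ((d^5)^2)) · b    [power of a power]
= (((d^24 · b^8) / b^8) · ((d^5)^2)) · b    [power of a power]
= (((d^24 · b^8) / b^8) · d^10) · b    [power of a power]
= bd^34    [quotient of powers; product of powers]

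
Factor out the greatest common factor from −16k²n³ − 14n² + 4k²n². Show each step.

2n²(−8k²n − 7 + 2k²)

−16k²n³ − 14n² + 4k²n²
= 2(−8k²n³ − 7n² + 2k²n²)    [factor out 2]
= 2n²(−8k²n − 7 + 2k²)    [factor out n²]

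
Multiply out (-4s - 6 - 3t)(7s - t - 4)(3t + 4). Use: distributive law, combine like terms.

(-4s - 6 - 3t)(7s - t - 4)(3t + 4)
= (-28s^2 + 4st + 16s - 42s + 6t + 24 - 21st + 3t^2 + 12t)(3t + 4)    [distributive law]
= (-28s^2 - 17st - 26s + 18t + 24 + 3t^2)(3t + 4)    [combine like terms]
= -84s^2t - 112s^2 - 51st^2 - 68st - 78st - 104s + 54t^2 + 72t + 72t + 96 + 9t^3 + 12t^2    [distributive law]
= -84s^2t - 112s^2 - 51st^2 - 146st - 104s + 66t^2 + 144t + 96 + 9t^3    [combine like terms]

-84s^2t - 112s^2 - 51st^2 - 146st - 104s + 66t^2 + 144t + 96 + 9t^3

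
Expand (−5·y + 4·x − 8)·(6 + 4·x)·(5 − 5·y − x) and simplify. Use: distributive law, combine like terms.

(−5·y + 4·x − 8)·(6 + 4·x)·(5 − 5·y − x)
= (−30·y − 20·x·y + 24·x + 16·x^2 − 48 − 32·x)·(5 − 5·y − x)    [distributive law]
= (−30·y − 20·x·y − 8·x + 16·x^2 − 48)·(5 − 5·y − x)    [combine like terms]
= −150·y + 150·y^2 + 30·x·y − 100·x·y + 100·x·y^2 + 20·x^2·y − 40·x + 40·x·y + 8·x^2 + 80·x^2 − 80·x^2·y − 16·x^3 − 240 + 240·y + 48·x    [distributive law]
= 90·y + 150·y^2 − 30·x·y + 100·x·y^2 − 60·x^2·y + 8·x + 88·x^2 − 16·x^3 − 240    [combine like terms]

90·y + 150·y^2 − 30·x·y + 100·x·y^2 − 60·x^2·y + 8·x + 88·x^2 − 16·x^3 − 240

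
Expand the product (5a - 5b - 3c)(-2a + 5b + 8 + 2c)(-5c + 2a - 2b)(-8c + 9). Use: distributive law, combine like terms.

-656a²c² + 98a²c + 160a³c - 180a³ - 720a²bc + 810a²b + 2056abc² - 1033abc + 960ab²c - 1080ab² + 1156ac² - 2232ac + 720a² - 1440ab + 736ac³ - 1400b²c² + 935b²c - 400b³c + 450b³ - 751bc² + 2232bc + 720b² - 1096bc³ - 690c³ + 1080c² - 240c⁴

(5a - 5b - 3c)(-2a + 5b + 8 + 2c)(-5c + 2a - 2b)(-8c + 9)
= (-10a² + 25ab + 40a + 10ac + 10ab - 25b² - 40b - 10bc + 6ac - 15bc - 24c - 6c²)(-5c + 2a - 2b)(-8c + 9)    [distributive law]
= (-10a² + 35ab + 40a + 16ac - 25b² - 40b - 25bc - 24c - 6c²)(-5c + 2a - 2b)(-8c + 9)    [combine like terms]
= (50a²c - 20a³ + 20a²b - 175abc + 70a²b - 70ab² - 200ac + 80a² - 80ab - 80ac² + 32a²c - 32abc + 125b²c - 50ab² + 50b³ + 200bc - 80ab + 80b² + 125bc² - 50abc + 50b²c + 120c² - 48ac + 48bc + 30c³ - 12ac² + 12bc²)(-8c + 9)    [distributive law]
= (82a²c - 20a³ + 90a²b - 257abc - 120ab² - 248ac + 80a² - 160ab - 92ac² + 175b²c + 50b³ + 248bc + 80b² + 137bc² + 120c² + 30c³)(-8c + 9)    [combine like terms]
= -656a²c² + 738a²c + 160a³c - 180a³ - 720a²bc + 810a²b + 2056abc² - 2313abc + 960ab²c - 1080ab² + 1984ac² - 2232ac - 640a²c + 720a² + 1280abc - 1440ab + 736ac³ - 828ac² - 1400b²c² + 1575b²c - 400b³c + 450b³ - 1984bc² + 2232bc - 640b²c + 720b² - 1096bc³ + 1233bc² - 960c³ + 1080c² - 240c⁴ + 270c³    [distributive law]
= -656a²c² + 98a²c + 160a³c - 180a³ - 720a²bc + 810a²b + 2056abc² - 1033abc + 960ab²c - 1080ab² + 1156ac² - 2232ac + 720a² - 1440ab + 736ac³ - 1400b²c² + 935b²c - 400b³c + 450b³ - 751bc² + 2232bc + 720b² - 1096bc³ - 690c³ + 1080c² - 240c⁴    [combine like terms]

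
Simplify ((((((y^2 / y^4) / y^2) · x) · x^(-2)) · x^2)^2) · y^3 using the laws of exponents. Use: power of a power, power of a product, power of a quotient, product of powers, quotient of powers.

((((((y^2 / y^4) / y^2) · x) · x^(-2)) · x^2)^2) · y^3
= ((((((y^2 / y^4) / y^2) · x) · x^(-2))^2) · ((x^2)^2)) · y^3    [power of a product]
= ((((((y^2 / y^4) / y^2) · x)^2) · ((x^(-2))^2)) · ((x^2)^2)) · y^3    [power of a product]
= ((((((y^2 / y^4) / y^2)^2) · (x^2)) · ((x^(-2))^2)) · ((x^2)^2)) · y^3    [power of a product]
= ((((((y^2 / y^4)^2) / ((y^2)^2)) · (x^2)) · ((x^(-2))^2)) · ((x^2)^2)) · y^3    [power of a quotient]
= (((((((y^2)^2) / ((y^4)^2)) / ((y^2)^2)) · (x^2)) · ((x^(-2))^2)) · ((x^2)^2)) · y^3    [power of a quotient]
= (((((y^4 / ((y^4)^2)) / ((y^2)^2)) · (x^2)) · ((x^(-2))^2)) · ((x^2)^2)) · y^3    [power of a power]
= (((((y^4 / y^8) / ((y^2)^2)) · (x^2)) · ((x^(-2))^2)) · ((x^2)^2)) · y^3    [power of a power]
= ((((y^(-4) / ((y^2)^2)) · (x^2)) · ((x^(-2))^2)) · ((x^2)^2)) · y^3    [quotient of powers]
= ((((y^(-4) / y^4) · (x^2)) · ((x^(-2))^2)) · ((x^2)^2)) · y^3    [power of a power]
= (((y^(-8) · (x^2)) · ((x^(-2))^2)) · ((x^2)^2)) · y^3    [quotient of powers]
= (((y^(-8) · x^2) · x^(-4)) · ((x^2)^2)) · y^3    [power of a power]
= (((y^(-8) · x^2) · x^(-4)) · x^4) · y^3    [power of a power]
= x^2y^(-5)    [product of powers]

x^2y^(-5)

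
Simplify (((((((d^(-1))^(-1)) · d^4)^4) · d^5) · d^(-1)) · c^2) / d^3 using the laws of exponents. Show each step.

c^2·d^21

(((((((d^(-1))^(-1)) · d^4)^4) · d^5) · d^(-1)) · c^2) / d^3
= (((((((d^(-1))^(-1))^4) · ((d^4)^4)) · d^5) · d^(-1)) · c^2) / d^3    [power of a product]
= ((((((d^(-1))^(-4)) · ((d^4)^4)) · d^5) · d^(-1)) · c^2) / d^3    [power of a power]
= ((((d^4 · ((d^4)^4)) · d^5) · d^(-1)) · c^2) / d^3    [power of a power]
= ((((d^4 · d^16) · d^5) · d^(-1)) · c^2) / d^3    [power of a power]
= (((d^20 · d^5) · d^(-1)) · c^2) / d^3    [product of powers]
= ((d^25 · d^(-1)) · c^2) / d^3    [product of powers]
= (d^24 · c^2) / d^3    [product of powers]
= c^2·d^21    [quotient of powers]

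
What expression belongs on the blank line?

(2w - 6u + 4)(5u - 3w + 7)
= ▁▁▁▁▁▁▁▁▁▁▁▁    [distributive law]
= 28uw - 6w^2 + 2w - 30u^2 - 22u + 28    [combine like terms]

After distributive law, the bracketed line is:

10uw - 6w^2 + 14w - 30u^2 + 18uw - 42u + 20u - 12w + 28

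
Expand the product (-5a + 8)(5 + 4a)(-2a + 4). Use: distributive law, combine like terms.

-94a^2 - 52a + 40a^3 + 160

(-5a + 8)(5 + 4a)(-2a + 4)
= (-25a - 20a^2 + 40 + 32a)(-2a + 4)    [distributive law]
= (7a - 20a^2 + 40)(-2a + 4)    [combine like terms]
= -14a^2 + 28a + 40a^3 - 80a^2 - 80a + 160    [distributive law]
= -94a^2 - 52a + 40a^3 + 160    [combine like terms]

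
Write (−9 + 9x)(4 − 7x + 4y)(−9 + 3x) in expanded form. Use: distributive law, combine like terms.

(−9 + 9x)(4 − 7x + 4y)(−9 + 3x)
= (−36 + 63x − 36y + 36x − 63x² + 36xy)(−9 + 3x)    [distributive law]
= (−36 + 99x − 36y − 63x² + 36xy)(−9 + 3x)    [combine like terms]
= 324 − 108x − 891x + 297x² + 324y − 108xy + 567x² − 189x³ − 324xy + 108x²y    [distributive law]
= 324 − 999x + 864x² + 324y − 432xy − 189x³ + 108x²y    [combine like terms]

324 − 999x + 864x² + 324y − 432xy − 189x³ + 108x²y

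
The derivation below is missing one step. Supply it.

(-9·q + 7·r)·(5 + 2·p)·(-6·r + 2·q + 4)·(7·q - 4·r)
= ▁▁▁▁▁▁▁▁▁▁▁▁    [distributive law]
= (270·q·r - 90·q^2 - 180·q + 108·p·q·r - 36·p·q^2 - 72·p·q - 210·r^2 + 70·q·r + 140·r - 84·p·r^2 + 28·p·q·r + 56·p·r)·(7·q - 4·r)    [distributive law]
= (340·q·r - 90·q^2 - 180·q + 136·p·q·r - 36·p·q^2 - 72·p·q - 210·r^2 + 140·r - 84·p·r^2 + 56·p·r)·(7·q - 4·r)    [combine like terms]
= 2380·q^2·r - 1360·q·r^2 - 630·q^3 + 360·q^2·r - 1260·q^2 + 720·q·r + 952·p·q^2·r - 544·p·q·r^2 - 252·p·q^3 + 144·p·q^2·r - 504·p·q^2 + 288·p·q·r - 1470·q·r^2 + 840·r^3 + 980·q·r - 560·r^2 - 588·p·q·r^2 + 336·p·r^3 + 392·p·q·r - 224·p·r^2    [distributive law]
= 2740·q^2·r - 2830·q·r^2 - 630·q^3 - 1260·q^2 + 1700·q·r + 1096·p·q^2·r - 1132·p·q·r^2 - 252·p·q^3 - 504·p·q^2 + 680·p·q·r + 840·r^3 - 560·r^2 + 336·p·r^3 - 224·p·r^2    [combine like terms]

By distributive law:

(-45·q - 18·p·q + 35·r + 14·p·r)·(-6·r + 2·q + 4)·(7·q - 4·r)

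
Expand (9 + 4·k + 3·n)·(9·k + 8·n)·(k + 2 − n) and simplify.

(9 + 4·k + 3·n)·(9·k + 8·n)·(k + 2 − n)
= (81·k + 72·n + 36·k^2 + 32·k·n + 27·k·n + 24·n^2)·(k + 2 − n)    [distributive law]
= (81·k + 72·n + 36·k^2 + 59·k·n + 24·n^2)·(k + 2 − n)    [combine like terms]
= 81·k^2 + 162·k − 81·k·n + 72·k·n + 144·n − 72·n^2 + 36·k^3 + 72·k^2 − 36·k^2·n + 59·k^2·n + 118·k·n − 59·k·n^2 + 24·k·n^2 + 48·n^2 − 24·n^3    [distributive law]
= 153·k^2 + 162·k + 109·k·n + 144·n − 24·n^2 + 36·k^3 + 23·k^2·n − 35·k·n^2 − 24·n^3    [combine like terms]

153·k^2 + 162·k + 109·k·n + 144·n − 24·n^2 + 36·k^3 + 23·k^2·n − 35·k·n^2 − 24·n^3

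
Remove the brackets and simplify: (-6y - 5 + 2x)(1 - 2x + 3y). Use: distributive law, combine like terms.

(-6y - 5 + 2x)(1 - 2x + 3y)
= -6y + 12xy - 18y² - 5 + 10x - 15y + 2x - 4x² + 6xy    [distributive law]
= -21y + 18xy - 18y² - 5 + 12x - 4x²    [combine like terms]

-21y + 18xy - 18y² - 5 + 12x - 4x²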